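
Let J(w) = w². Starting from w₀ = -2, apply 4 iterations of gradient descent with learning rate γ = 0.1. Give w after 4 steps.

J′(w) = 2w
w₁ = -2 − 0.1·(-4) = -1.6
w₂ = -1.6 − 0.1·(-3.2) = -1.28
w₃ = -1.28 − 0.1·(-2.56) = -1.024
w₄ = -1.024 − 0.1·(-2.048) = -0.8192

-0.8192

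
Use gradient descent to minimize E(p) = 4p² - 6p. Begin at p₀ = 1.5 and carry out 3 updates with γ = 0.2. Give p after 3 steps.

E′(p) = 8p - 6
Step 1: E′(1.5) = 6; p₁ = 1.5 − 0.2·6 = 0.3
Step 2: E′(0.3) = -3.6; p₂ = 0.3 − 0.2·(-3.6) = 1.02
Step 3: E′(1.02) = 2.16; p₃ = 1.02 − 0.2·2.16 = 0.588

0.588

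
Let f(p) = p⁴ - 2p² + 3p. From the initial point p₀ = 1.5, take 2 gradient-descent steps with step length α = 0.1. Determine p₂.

0.29355

f′(p) = 4p³ - 4p + 3
p₁ = 1.5 − 0.1·10.5 = 0.45
p₂ = 0.45 − 0.1·1.5645 = 0.29355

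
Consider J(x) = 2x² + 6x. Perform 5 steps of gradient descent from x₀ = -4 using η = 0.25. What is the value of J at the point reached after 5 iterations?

J′(x) = 4x + 6
x₁ = -4 − 0.25·(-10) = -1.5
x₂ = -1.5 − 0.25·0 = -1.5
x₃ = -1.5 − 0.25·0 = -1.5
x₄ = -1.5 − 0.25·0 = -1.5
x₅ = -1.5 − 0.25·0 = -1.5
J(-1.5) = -4.5

-4.5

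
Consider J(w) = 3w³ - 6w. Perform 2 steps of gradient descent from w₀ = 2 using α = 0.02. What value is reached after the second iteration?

J′(w) = 9w² - 6
w₁ = 2 − 0.02·30 = 1.4
w₂ = 1.4 − 0.02·11.64 = 1.1672

1.1672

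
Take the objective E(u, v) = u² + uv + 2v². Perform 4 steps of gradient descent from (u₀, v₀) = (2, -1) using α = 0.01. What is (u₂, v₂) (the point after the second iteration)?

(1.9404, -0.9605)

∇E = (2u + v, u + 4v)
(u₁, v₁) = (2, -1) − 0.01·(3, -2) = (1.97, -0.98)
(u₂, v₂) = (1.97, -0.98) − 0.01·(2.96, -1.95) = (1.9404, -0.9605)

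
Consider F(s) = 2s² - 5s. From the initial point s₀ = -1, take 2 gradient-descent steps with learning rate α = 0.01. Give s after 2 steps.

F′(s) = 4s - 5
s₁ = -1 − 0.01·(-9) = -0.91
s₂ = -0.91 − 0.01·(-8.64) = -0.8236

-0.8236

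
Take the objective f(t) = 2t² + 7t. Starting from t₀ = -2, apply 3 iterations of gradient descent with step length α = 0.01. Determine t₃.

f′(t) = 4t + 7
t₁ = -2 − 0.01·(-1) = -1.99
t₂ = -1.99 − 0.01·(-0.96) = -1.9804
t₃ = -1.9804 − 0.01·(-0.9216) = -1.971184

-1.971184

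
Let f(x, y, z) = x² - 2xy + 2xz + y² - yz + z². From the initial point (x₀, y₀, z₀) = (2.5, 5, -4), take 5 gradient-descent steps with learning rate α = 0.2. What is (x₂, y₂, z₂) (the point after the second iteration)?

∇f = (2x - 2y + 2z, -2x + 2y - z, 2x - y + 2z)
(x₁, y₁, z₁) = (2.5, 5, -4) − 0.2·(-13, 9, -8) = (5.1, 3.2, -2.4)
(x₂, y₂, z₂) = (5.1, 3.2, -2.4) − 0.2·(-1, -1.4, 2.2) = (5.3, 3.48, -2.84)

(5.3, 3.48, -2.84)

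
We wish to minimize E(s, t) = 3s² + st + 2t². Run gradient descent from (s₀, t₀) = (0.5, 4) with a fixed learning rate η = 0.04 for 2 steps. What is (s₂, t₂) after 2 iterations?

(0.0336, 2.7968)

∇E = (6s + t, s + 4t)
(s₁, t₁) = (0.5, 4) − 0.04·(7, 16.5) = (0.22, 3.34)
(s₂, t₂) = (0.22, 3.34) − 0.04·(4.66, 13.58) = (0.0336, 2.7968)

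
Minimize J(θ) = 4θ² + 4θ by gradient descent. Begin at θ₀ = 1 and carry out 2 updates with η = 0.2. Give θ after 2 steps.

0.04

J′(θ) = 8θ + 4
θ₁ = 1 − 0.2·12 = -1.4
θ₂ = -1.4 − 0.2·(-7.2) = 0.04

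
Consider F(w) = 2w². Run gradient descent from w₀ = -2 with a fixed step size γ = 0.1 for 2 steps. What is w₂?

F′(w) = 4w
Step 1: F′(-2) = -8; w₁ = -2 − 0.1·(-8) = -1.2
Step 2: F′(-1.2) = -4.8; w₂ = -1.2 − 0.1·(-4.8) = -0.72

-0.72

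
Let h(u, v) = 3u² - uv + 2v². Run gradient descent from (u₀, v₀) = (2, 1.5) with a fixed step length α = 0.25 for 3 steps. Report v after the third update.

∇h = (6u - v, -u + 4v)
(u₁, v₁) = (2, 1.5) − 0.25·(10.5, 4) = (-0.625, 0.5)
(u₂, v₂) = (-0.625, 0.5) − 0.25·(-4.25, 2.625) = (0.4375, -0.15625)
(u₃, v₃) = (0.4375, -0.15625) − 0.25·(2.78125, -1.0625) = (-0.2578125, 0.109375)
v = 0.109375

0.109375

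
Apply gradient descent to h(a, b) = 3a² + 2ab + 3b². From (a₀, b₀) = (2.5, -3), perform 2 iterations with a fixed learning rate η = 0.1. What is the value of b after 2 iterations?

∇h = (6a + 2b, 2a + 6b)
(a₁, b₁) = (2.5, -3) − 0.1·(9, -13) = (1.6, -1.7)
(a₂, b₂) = (1.6, -1.7) − 0.1·(6.2, -7) = (0.98, -1)
b = -1

-1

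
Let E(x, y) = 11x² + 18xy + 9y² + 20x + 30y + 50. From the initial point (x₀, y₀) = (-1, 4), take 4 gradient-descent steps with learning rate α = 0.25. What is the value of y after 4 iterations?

∇E = (22x + 18y + 20, 18x + 18y + 30)
(x₁, y₁) = (-1, 4) − 0.25·(70, 84) = (-18.5, -17)
(x₂, y₂) = (-18.5, -17) − 0.25·(-693, -609) = (154.75, 135.25)
(x₃, y₃) = (154.75, 135.25) − 0.25·(5859, 5250) = (-1310, -1177.25)
(x₄, y₄) = (-1310, -1177.25) − 0.25·(-49990.5, -44740.5) = (11187.625, 10007.875)
y = 10007.875

10007.875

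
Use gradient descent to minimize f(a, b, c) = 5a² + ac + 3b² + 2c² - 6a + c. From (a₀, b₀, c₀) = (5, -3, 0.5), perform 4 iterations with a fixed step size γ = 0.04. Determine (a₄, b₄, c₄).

(1.16940544, -1.00086528, -0.2203392)

∇f = (10a + c - 6, 6b, a + 4c + 1)
Step 1: at (5, -3, 0.5), ∇f = (44.5, -18, 8) → (5, -3, 0.5) − 0.04·(44.5, -18, 8) = (3.22, -2.28, 0.18)
Step 2: at (3.22, -2.28, 0.18), ∇f = (26.38, -13.68, 4.94) → (3.22, -2.28, 0.18) − 0.04·(26.38, -13.68, 4.94) = (2.1648, -1.7328, -0.0176)
Step 3: at (2.1648, -1.7328, -0.0176), ∇f = (15.6304, -10.3968, 3.0944) → (2.1648, -1.7328, -0.0176) − 0.04·(15.6304, -10.3968, 3.0944) = (1.539584, -1.316928, -0.141376)
Step 4: at (1.539584, -1.316928, -0.141376), ∇f = (9.254464, -7.901568, 1.97408) → (1.539584, -1.316928, -0.141376) − 0.04·(9.254464, -7.901568, 1.97408) = (1.16940544, -1.00086528, -0.2203392)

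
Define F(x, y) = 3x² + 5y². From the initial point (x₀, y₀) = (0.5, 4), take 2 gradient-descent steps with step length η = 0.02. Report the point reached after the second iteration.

∇F = (6x, 10y)
(x₁, y₁) = (0.5, 4) − 0.02·(3, 40) = (0.44, 3.2)
(x₂, y₂) = (0.44, 3.2) − 0.02·(2.64, 32) = (0.3872, 2.56)

(0.3872, 2.56)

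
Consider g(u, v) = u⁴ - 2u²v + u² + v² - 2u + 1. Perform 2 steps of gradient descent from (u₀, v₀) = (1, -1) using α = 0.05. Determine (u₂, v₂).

(0.5008, -0.684)

∇g = (4u³ - 4uv + 2u - 2, -2u² + 2v)
Step 1: at (1, -1), ∇g = (8, -4) → (1, -1) − 0.05·(8, -4) = (0.6, -0.8)
Step 2: at (0.6, -0.8), ∇g = (1.984, -2.32) → (0.6, -0.8) − 0.05·(1.984, -2.32) = (0.5008, -0.684)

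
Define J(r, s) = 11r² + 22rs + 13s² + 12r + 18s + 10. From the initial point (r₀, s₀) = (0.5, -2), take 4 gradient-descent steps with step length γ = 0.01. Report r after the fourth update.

∇J = (22r + 22s + 12, 22r + 26s + 18)
Step 1: at (0.5, -2), ∇J = (-21, -23) → (0.5, -2) − 0.01·(-21, -23) = (0.71, -1.77)
Step 2: at (0.71, -1.77), ∇J = (-11.32, -12.4) → (0.71, -1.77) − 0.01·(-11.32, -12.4) = (0.8232, -1.646)
Step 3: at (0.8232, -1.646), ∇J = (-6.1016, -6.6856) → (0.8232, -1.646) − 0.01·(-6.1016, -6.6856) = (0.884216, -1.579144)
Step 4: at (0.884216, -1.579144), ∇J = (-3.288416, -3.604992) → (0.884216, -1.579144) − 0.01·(-3.288416, -3.604992) = (0.91710016, -1.54309408)
r = 0.91710016

0.91710016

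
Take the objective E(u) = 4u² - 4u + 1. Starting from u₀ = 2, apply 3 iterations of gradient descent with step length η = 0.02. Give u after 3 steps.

E′(u) = 8u - 4
u₁ = 2 − 0.02·12 = 1.76
u₂ = 1.76 − 0.02·10.08 = 1.5584
u₃ = 1.5584 − 0.02·8.4672 = 1.389056

1.389056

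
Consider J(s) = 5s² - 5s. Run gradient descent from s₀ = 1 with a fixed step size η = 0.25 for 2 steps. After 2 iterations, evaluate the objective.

J′(s) = 10s - 5
Step 1: J′(1) = 5; s₁ = 1 − 0.25·5 = -0.25
Step 2: J′(-0.25) = -7.5; s₂ = -0.25 − 0.25·(-7.5) = 1.625
J(1.625) = 5.078125

5.078125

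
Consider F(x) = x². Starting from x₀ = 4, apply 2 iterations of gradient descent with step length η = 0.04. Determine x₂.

3.3856

F′(x) = 2x
x₁ = 4 − 0.04·8 = 3.68
x₂ = 3.68 − 0.04·7.36 = 3.3856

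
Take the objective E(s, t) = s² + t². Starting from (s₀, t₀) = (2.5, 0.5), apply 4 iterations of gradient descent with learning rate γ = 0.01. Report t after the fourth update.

∇E = (2s, 2t)
(s₁, t₁) = (2.5, 0.5) − 0.01·(5, 1) = (2.45, 0.49)
(s₂, t₂) = (2.45, 0.49) − 0.01·(4.9, 0.98) = (2.401, 0.4802)
(s₃, t₃) = (2.401, 0.4802) − 0.01·(4.802, 0.9604) = (2.35298, 0.470596)
(s₄, t₄) = (2.35298, 0.470596) − 0.01·(4.70596, 0.941192) = (2.3059204, 0.46118408)
t = 0.46118408

0.46118408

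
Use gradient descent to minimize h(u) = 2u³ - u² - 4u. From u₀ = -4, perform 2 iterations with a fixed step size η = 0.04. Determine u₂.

-23.84

h′(u) = 6u² - 2u - 4
Step 1: h′(-4) = 100; u₁ = -4 − 0.04·100 = -8
Step 2: h′(-8) = 396; u₂ = -8 − 0.04·396 = -23.84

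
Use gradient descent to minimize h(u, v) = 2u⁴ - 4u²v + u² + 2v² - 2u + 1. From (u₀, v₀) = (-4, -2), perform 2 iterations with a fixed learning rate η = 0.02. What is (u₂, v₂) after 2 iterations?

(-66.85645568, 4.252672)

∇h = (8u³ - 8uv + 2u - 2, -4u² + 4v)
(u₁, v₁) = (-4, -2) − 0.02·(-586, -72) = (7.72, -0.56)
(u₂, v₂) = (7.72, -0.56) − 0.02·(3728.822784, -240.6336) = (-66.85645568, 4.252672)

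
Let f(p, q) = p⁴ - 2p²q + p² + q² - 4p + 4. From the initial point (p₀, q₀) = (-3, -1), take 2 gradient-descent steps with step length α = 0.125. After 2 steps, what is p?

-1142.7265625

∇f = (4p³ - 4pq + 2p - 4, -2p² + 2q)
Step 1: at (-3, -1), ∇f = (-130, -20) → (-3, -1) − 0.125·(-130, -20) = (13.25, 1.5)
Step 2: at (13.25, 1.5), ∇f = (9247.8125, -348.125) → (13.25, 1.5) − 0.125·(9247.8125, -348.125) = (-1142.7265625, 45.015625)
p = -1142.7265625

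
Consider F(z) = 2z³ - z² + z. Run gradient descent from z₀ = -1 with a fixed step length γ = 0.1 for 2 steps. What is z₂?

F′(z) = 6z² - 2z + 1
z₁ = -1 − 0.1·9 = -1.9
z₂ = -1.9 − 0.1·26.46 = -4.546

-4.546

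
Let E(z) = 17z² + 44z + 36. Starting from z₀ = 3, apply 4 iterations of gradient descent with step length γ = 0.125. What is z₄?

E′(z) = 34z + 44
Step 1: E′(3) = 146; z₁ = 3 − 0.125·146 = -15.25
Step 2: E′(-15.25) = -474.5; z₂ = -15.25 − 0.125·(-474.5) = 44.0625
Step 3: E′(44.0625) = 1542.125; z₃ = 44.0625 − 0.125·1542.125 = -148.703125
Step 4: E′(-148.703125) = -5011.90625; z₄ = -148.703125 − 0.125·(-5011.90625) = 477.78515625

477.78515625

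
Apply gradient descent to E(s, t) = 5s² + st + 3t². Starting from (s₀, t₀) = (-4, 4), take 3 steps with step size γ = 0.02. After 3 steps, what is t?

∇E = (10s + t, s + 6t)
(s₁, t₁) = (-4, 4) − 0.02·(-36, 20) = (-3.28, 3.6)
(s₂, t₂) = (-3.28, 3.6) − 0.02·(-29.2, 18.32) = (-2.696, 3.2336)
(s₃, t₃) = (-2.696, 3.2336) − 0.02·(-23.7264, 16.7056) = (-2.221472, 2.899488)
t = 2.899488

2.899488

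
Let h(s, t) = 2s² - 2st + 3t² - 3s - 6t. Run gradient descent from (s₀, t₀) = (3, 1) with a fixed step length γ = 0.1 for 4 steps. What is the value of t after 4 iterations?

1.64

∇h = (4s - 2t - 3, -2s + 6t - 6)
(s₁, t₁) = (3, 1) − 0.1·(7, -6) = (2.3, 1.6)
(s₂, t₂) = (2.3, 1.6) − 0.1·(3, -1) = (2, 1.7)
(s₃, t₃) = (2, 1.7) − 0.1·(1.6, 0.2) = (1.84, 1.68)
(s₄, t₄) = (1.84, 1.68) − 0.1·(1, 0.4) = (1.74, 1.64)
t = 1.64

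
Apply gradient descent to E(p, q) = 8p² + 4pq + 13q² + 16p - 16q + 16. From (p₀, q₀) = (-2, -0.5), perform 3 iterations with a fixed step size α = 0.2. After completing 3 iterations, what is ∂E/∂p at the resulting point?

1248.592

∇E = (16p + 4q + 16, 4p + 26q - 16)
(p₁, q₁) = (-2, -0.5) − 0.2·(-18, -37) = (1.6, 6.9)
(p₂, q₂) = (1.6, 6.9) − 0.2·(69.2, 169.8) = (-12.24, -27.06)
(p₃, q₃) = (-12.24, -27.06) − 0.2·(-288.08, -768.52) = (45.376, 126.644)
∂E/∂p at (45.376, 126.644) = 1248.592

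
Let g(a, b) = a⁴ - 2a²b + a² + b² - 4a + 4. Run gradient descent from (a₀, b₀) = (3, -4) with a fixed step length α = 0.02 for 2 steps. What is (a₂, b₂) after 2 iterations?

∇g = (4a³ - 4ab + 2a - 4, -2a² + 2b)
Step 1: at (3, -4), ∇g = (158, -26) → (3, -4) − 0.02·(158, -26) = (-0.16, -3.48)
Step 2: at (-0.16, -3.48), ∇g = (-6.563584, -7.0112) → (-0.16, -3.48) − 0.02·(-6.563584, -7.0112) = (-0.02872832, -3.339776)

(-0.02872832, -3.339776)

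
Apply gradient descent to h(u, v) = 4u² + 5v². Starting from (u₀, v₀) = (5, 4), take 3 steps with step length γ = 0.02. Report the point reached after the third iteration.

∇h = (8u, 10v)
Step 1: at (5, 4), ∇h = (40, 40) → (5, 4) − 0.02·(40, 40) = (4.2, 3.2)
Step 2: at (4.2, 3.2), ∇h = (33.6, 32) → (4.2, 3.2) − 0.02·(33.6, 32) = (3.528, 2.56)
Step 3: at (3.528, 2.56), ∇h = (28.224, 25.6) → (3.528, 2.56) − 0.02·(28.224, 25.6) = (2.96352, 2.048)

(2.96352, 2.048)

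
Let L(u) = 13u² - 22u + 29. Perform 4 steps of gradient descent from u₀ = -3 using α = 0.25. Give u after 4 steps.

L′(u) = 26u - 22
u₁ = -3 − 0.25·(-100) = 22
u₂ = 22 − 0.25·550 = -115.5
u₃ = -115.5 − 0.25·(-3025) = 640.75
u₄ = 640.75 − 0.25·16637.5 = -3518.625

-3518.625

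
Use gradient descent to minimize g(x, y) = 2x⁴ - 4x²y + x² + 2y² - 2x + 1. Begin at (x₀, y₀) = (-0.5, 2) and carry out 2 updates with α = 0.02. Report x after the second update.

-0.65819008

∇g = (8x³ - 8xy + 2x - 2, -4x² + 4y)
Step 1: at (-0.5, 2), ∇g = (4, 7) → (-0.5, 2) − 0.02·(4, 7) = (-0.58, 1.86)
Step 2: at (-0.58, 1.86), ∇g = (3.909504, 6.0944) → (-0.58, 1.86) − 0.02·(3.909504, 6.0944) = (-0.65819008, 1.738112)
x = -0.65819008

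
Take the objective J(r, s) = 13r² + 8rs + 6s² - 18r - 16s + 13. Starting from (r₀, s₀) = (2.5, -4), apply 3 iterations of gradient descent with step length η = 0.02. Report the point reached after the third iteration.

(1.663808, -1.812864)

∇J = (26r + 8s - 18, 8r + 12s - 16)
Step 1: at (2.5, -4), ∇J = (15, -44) → (2.5, -4) − 0.02·(15, -44) = (2.2, -3.12)
Step 2: at (2.2, -3.12), ∇J = (14.24, -35.84) → (2.2, -3.12) − 0.02·(14.24, -35.84) = (1.9152, -2.4032)
Step 3: at (1.9152, -2.4032), ∇J = (12.5696, -29.5168) → (1.9152, -2.4032) − 0.02·(12.5696, -29.5168) = (1.663808, -1.812864)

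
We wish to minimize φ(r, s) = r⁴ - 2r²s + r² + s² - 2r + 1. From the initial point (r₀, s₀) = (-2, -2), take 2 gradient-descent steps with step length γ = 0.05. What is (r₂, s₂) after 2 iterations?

(0.4654, -1.211)

∇φ = (4r³ - 4rs + 2r - 2, -2r² + 2s)
Step 1: at (-2, -2), ∇φ = (-54, -12) → (-2, -2) − 0.05·(-54, -12) = (0.7, -1.4)
Step 2: at (0.7, -1.4), ∇φ = (4.692, -3.78) → (0.7, -1.4) − 0.05·(4.692, -3.78) = (0.4654, -1.211)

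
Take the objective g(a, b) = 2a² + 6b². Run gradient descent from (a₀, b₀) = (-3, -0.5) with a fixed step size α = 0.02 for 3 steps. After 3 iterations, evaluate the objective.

11.203439917056

∇g = (4a, 12b)
Step 1: at (-3, -0.5), ∇g = (-12, -6) → (-3, -0.5) − 0.02·(-12, -6) = (-2.76, -0.38)
Step 2: at (-2.76, -0.38), ∇g = (-11.04, -4.56) → (-2.76, -0.38) − 0.02·(-11.04, -4.56) = (-2.5392, -0.2888)
Step 3: at (-2.5392, -0.2888), ∇g = (-10.1568, -3.4656) → (-2.5392, -0.2888) − 0.02·(-10.1568, -3.4656) = (-2.336064, -0.219488)
g(-2.336064, -0.219488) = 11.203439917056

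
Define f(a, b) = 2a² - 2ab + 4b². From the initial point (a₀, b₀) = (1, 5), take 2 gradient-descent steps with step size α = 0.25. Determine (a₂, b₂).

∇f = (4a - 2b, -2a + 8b)
Step 1: at (1, 5), ∇f = (-6, 38) → (1, 5) − 0.25·(-6, 38) = (2.5, -4.5)
Step 2: at (2.5, -4.5), ∇f = (19, -41) → (2.5, -4.5) − 0.25·(19, -41) = (-2.25, 5.75)

(-2.25, 5.75)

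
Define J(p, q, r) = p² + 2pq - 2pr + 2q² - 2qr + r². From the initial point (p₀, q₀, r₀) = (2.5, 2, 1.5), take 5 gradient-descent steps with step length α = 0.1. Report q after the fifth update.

∇J = (2p + 2q - 2r, 2p + 4q - 2r, -2p - 2q + 2r)
(p₁, q₁, r₁) = (2.5, 2, 1.5) − 0.1·(6, 10, -6) = (1.9, 1, 2.1)
(p₂, q₂, r₂) = (1.9, 1, 2.1) − 0.1·(1.6, 3.6, -1.6) = (1.74, 0.64, 2.26)
(p₃, q₃, r₃) = (1.74, 0.64, 2.26) − 0.1·(0.24, 1.52, -0.24) = (1.716, 0.488, 2.284)
(p₄, q₄, r₄) = (1.716, 0.488, 2.284) − 0.1·(-0.16, 0.816, 0.16) = (1.732, 0.4064, 2.268)
(p₅, q₅, r₅) = (1.732, 0.4064, 2.268) − 0.1·(-0.2592, 0.5536, 0.2592) = (1.75792, 0.35104, 2.24208)
q = 0.35104

0.35104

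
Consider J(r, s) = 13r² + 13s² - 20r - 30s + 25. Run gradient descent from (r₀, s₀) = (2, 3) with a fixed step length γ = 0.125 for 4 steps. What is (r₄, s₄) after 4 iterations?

(32.3125, 48.46875)

∇J = (26r - 20, 26s - 30)
(r₁, s₁) = (2, 3) − 0.125·(32, 48) = (-2, -3)
(r₂, s₂) = (-2, -3) − 0.125·(-72, -108) = (7, 10.5)
(r₃, s₃) = (7, 10.5) − 0.125·(162, 243) = (-13.25, -19.875)
(r₄, s₄) = (-13.25, -19.875) − 0.125·(-364.5, -546.75) = (32.3125, 48.46875)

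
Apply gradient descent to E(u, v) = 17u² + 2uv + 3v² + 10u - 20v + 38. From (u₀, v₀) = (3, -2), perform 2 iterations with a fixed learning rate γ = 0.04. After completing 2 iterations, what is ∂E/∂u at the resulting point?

15.52

∇E = (34u + 2v + 10, 2u + 6v - 20)
(u₁, v₁) = (3, -2) − 0.04·(108, -26) = (-1.32, -0.96)
(u₂, v₂) = (-1.32, -0.96) − 0.04·(-36.8, -28.4) = (0.152, 0.176)
∂E/∂u at (0.152, 0.176) = 15.52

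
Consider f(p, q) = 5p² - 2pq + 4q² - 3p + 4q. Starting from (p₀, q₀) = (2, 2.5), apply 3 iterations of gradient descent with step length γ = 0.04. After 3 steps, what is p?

0.910208

∇f = (10p - 2q - 3, -2p + 8q + 4)
(p₁, q₁) = (2, 2.5) − 0.04·(12, 20) = (1.52, 1.7)
(p₂, q₂) = (1.52, 1.7) − 0.04·(8.8, 14.56) = (1.168, 1.1176)
(p₃, q₃) = (1.168, 1.1176) − 0.04·(6.4448, 10.6048) = (0.910208, 0.693408)
p = 0.910208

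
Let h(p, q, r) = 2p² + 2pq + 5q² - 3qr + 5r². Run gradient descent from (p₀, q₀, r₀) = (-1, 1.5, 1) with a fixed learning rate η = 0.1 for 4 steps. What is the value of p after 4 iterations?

-0.3028

∇h = (4p + 2q, 2p + 10q - 3r, -3q + 10r)
(p₁, q₁, r₁) = (-1, 1.5, 1) − 0.1·(-1, 10, 5.5) = (-0.9, 0.5, 0.45)
(p₂, q₂, r₂) = (-0.9, 0.5, 0.45) − 0.1·(-2.6, 1.85, 3) = (-0.64, 0.315, 0.15)
(p₃, q₃, r₃) = (-0.64, 0.315, 0.15) − 0.1·(-1.93, 1.42, 0.555) = (-0.447, 0.173, 0.0945)
(p₄, q₄, r₄) = (-0.447, 0.173, 0.0945) − 0.1·(-1.442, 0.5525, 0.426) = (-0.3028, 0.11775, 0.0519)
p = -0.3028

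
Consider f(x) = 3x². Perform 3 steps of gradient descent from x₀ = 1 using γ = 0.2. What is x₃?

-0.008

f′(x) = 6x
Step 1: f′(1) = 6; x₁ = 1 − 0.2·6 = -0.2
Step 2: f′(-0.2) = -1.2; x₂ = -0.2 − 0.2·(-1.2) = 0.04
Step 3: f′(0.04) = 0.24; x₃ = 0.04 − 0.2·0.24 = -0.008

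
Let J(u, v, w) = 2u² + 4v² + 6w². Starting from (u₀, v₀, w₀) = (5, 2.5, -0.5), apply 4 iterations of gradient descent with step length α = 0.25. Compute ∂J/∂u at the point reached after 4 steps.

0

∇J = (4u, 8v, 12w)
(u₁, v₁, w₁) = (5, 2.5, -0.5) − 0.25·(20, 20, -6) = (0, -2.5, 1)
(u₂, v₂, w₂) = (0, -2.5, 1) − 0.25·(0, -20, 12) = (0, 2.5, -2)
(u₃, v₃, w₃) = (0, 2.5, -2) − 0.25·(0, 20, -24) = (0, -2.5, 4)
(u₄, v₄, w₄) = (0, -2.5, 4) − 0.25·(0, -20, 48) = (0, 2.5, -8)
∂J/∂u at (0, 2.5, -8) = 0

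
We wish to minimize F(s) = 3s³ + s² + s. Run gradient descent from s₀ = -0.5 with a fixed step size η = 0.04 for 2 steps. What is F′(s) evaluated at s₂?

4.096622425104

F′(s) = 9s² + 2s + 1
s₁ = -0.5 − 0.04·2.25 = -0.59
s₂ = -0.59 − 0.04·2.9529 = -0.708116
F′(s) at (-0.708116) = 4.096622425104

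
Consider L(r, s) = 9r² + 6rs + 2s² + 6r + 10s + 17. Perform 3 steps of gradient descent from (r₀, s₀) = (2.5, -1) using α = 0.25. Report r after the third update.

-152.1875

∇L = (18r + 6s + 6, 6r + 4s + 10)
(r₁, s₁) = (2.5, -1) − 0.25·(45, 21) = (-8.75, -6.25)
(r₂, s₂) = (-8.75, -6.25) − 0.25·(-189, -67.5) = (38.5, 10.625)
(r₃, s₃) = (38.5, 10.625) − 0.25·(762.75, 283.5) = (-152.1875, -60.25)
r = -152.1875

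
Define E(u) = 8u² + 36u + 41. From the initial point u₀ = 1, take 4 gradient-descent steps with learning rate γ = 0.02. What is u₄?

-1.55510528

E′(u) = 16u + 36
u₁ = 1 − 0.02·52 = -0.04
u₂ = -0.04 − 0.02·35.36 = -0.7472
u₃ = -0.7472 − 0.02·24.0448 = -1.228096
u₄ = -1.228096 − 0.02·16.350464 = -1.55510528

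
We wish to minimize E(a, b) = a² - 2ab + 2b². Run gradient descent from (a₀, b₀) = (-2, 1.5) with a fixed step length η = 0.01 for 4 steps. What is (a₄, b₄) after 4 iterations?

∇E = (2a - 2b, -2a + 4b)
(a₁, b₁) = (-2, 1.5) − 0.01·(-7, 10) = (-1.93, 1.4)
(a₂, b₂) = (-1.93, 1.4) − 0.01·(-6.66, 9.46) = (-1.8634, 1.3054)
(a₃, b₃) = (-1.8634, 1.3054) − 0.01·(-6.3376, 8.9484) = (-1.800024, 1.215916)
(a₄, b₄) = (-1.800024, 1.215916) − 0.01·(-6.03188, 8.463712) = (-1.7397052, 1.13127888)

(-1.7397052, 1.13127888)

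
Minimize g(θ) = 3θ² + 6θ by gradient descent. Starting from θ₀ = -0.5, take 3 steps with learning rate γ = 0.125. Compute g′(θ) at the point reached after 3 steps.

g′(θ) = 6θ + 6
θ₁ = -0.5 − 0.125·3 = -0.875
θ₂ = -0.875 − 0.125·0.75 = -0.96875
θ₃ = -0.96875 − 0.125·0.1875 = -0.9921875
g′(θ) at (-0.9921875) = 0.046875

0.046875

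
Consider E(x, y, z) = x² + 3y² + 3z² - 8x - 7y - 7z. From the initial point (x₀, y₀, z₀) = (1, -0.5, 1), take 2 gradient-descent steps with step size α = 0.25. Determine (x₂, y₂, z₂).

∇E = (2x - 8, 6y - 7, 6z - 7)
(x₁, y₁, z₁) = (1, -0.5, 1) − 0.25·(-6, -10, -1) = (2.5, 2, 1.25)
(x₂, y₂, z₂) = (2.5, 2, 1.25) − 0.25·(-3, 5, 0.5) = (3.25, 0.75, 1.125)

(3.25, 0.75, 1.125)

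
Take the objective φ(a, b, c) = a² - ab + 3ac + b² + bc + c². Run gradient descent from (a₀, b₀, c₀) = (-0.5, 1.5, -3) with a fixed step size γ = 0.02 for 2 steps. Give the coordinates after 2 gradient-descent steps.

(-0.0566, 1.4826, -2.7784)

∇φ = (2a - b + 3c, -a + 2b + c, 3a + b + 2c)
Step 1: at (-0.5, 1.5, -3), ∇φ = (-11.5, 0.5, -6) → (-0.5, 1.5, -3) − 0.02·(-11.5, 0.5, -6) = (-0.27, 1.49, -2.88)
Step 2: at (-0.27, 1.49, -2.88), ∇φ = (-10.67, 0.37, -5.08) → (-0.27, 1.49, -2.88) − 0.02·(-10.67, 0.37, -5.08) = (-0.0566, 1.4826, -2.7784)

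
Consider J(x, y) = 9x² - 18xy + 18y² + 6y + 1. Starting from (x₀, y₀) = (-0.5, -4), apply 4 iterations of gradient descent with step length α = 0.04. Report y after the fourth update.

∇J = (18x - 18y, -18x + 36y + 6)
(x₁, y₁) = (-0.5, -4) − 0.04·(63, -129) = (-3.02, 1.16)
(x₂, y₂) = (-3.02, 1.16) − 0.04·(-75.24, 102.12) = (-0.0104, -2.9248)
(x₃, y₃) = (-0.0104, -2.9248) − 0.04·(52.4592, -99.1056) = (-2.108768, 1.039424)
(x₄, y₄) = (-2.108768, 1.039424) − 0.04·(-56.667456, 81.377088) = (0.15793024, -2.21565952)
y = -2.21565952

-2.21565952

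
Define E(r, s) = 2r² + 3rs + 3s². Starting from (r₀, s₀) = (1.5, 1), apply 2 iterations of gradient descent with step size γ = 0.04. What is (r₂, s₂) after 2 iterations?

∇E = (4r + 3s, 3r + 6s)
Step 1: at (1.5, 1), ∇E = (9, 10.5) → (1.5, 1) − 0.04·(9, 10.5) = (1.14, 0.58)
Step 2: at (1.14, 0.58), ∇E = (6.3, 6.9) → (1.14, 0.58) − 0.04·(6.3, 6.9) = (0.888, 0.304)

(0.888, 0.304)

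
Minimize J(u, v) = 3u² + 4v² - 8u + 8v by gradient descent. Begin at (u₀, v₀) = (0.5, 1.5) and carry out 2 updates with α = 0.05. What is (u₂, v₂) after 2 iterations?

∇J = (6u - 8, 8v + 8)
(u₁, v₁) = (0.5, 1.5) − 0.05·(-5, 20) = (0.75, 0.5)
(u₂, v₂) = (0.75, 0.5) − 0.05·(-3.5, 12) = (0.925, -0.1)

(0.925, -0.1)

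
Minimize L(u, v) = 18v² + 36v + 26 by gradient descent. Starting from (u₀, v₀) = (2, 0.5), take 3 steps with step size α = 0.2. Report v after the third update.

-358.492

∇L = (0, 36v + 36)
(u₁, v₁) = (2, 0.5) − 0.2·(0, 54) = (2, -10.3)
(u₂, v₂) = (2, -10.3) − 0.2·(0, -334.8) = (2, 56.66)
(u₃, v₃) = (2, 56.66) − 0.2·(0, 2075.76) = (2, -358.492)
v = -358.492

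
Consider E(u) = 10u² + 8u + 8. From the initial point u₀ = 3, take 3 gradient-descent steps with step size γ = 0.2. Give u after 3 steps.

E′(u) = 20u + 8
u₁ = 3 − 0.2·68 = -10.6
u₂ = -10.6 − 0.2·(-204) = 30.2
u₃ = 30.2 − 0.2·612 = -92.2

-92.2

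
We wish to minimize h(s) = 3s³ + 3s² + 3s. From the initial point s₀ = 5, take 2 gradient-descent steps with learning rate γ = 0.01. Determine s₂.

h′(s) = 9s² + 6s + 3
s₁ = 5 − 0.01·258 = 2.42
s₂ = 2.42 − 0.01·70.2276 = 1.717724

1.717724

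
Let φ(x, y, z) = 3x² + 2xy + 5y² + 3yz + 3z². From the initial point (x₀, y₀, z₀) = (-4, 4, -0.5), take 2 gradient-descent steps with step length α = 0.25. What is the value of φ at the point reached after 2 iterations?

460.6787109375

∇φ = (6x + 2y, 2x + 10y + 3z, 3y + 6z)
Step 1: at (-4, 4, -0.5), ∇φ = (-16, 30.5, 9) → (-4, 4, -0.5) − 0.25·(-16, 30.5, 9) = (0, -3.625, -2.75)
Step 2: at (0, -3.625, -2.75), ∇φ = (-7.25, -44.5, -27.375) → (0, -3.625, -2.75) − 0.25·(-7.25, -44.5, -27.375) = (1.8125, 7.5, 4.09375)
φ(1.8125, 7.5, 4.09375) = 460.6787109375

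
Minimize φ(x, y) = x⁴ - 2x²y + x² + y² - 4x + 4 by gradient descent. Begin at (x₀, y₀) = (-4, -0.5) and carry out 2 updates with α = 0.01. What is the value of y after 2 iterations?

-0.135848

∇φ = (4x³ - 4xy + 2x - 4, -2x² + 2y)
Step 1: at (-4, -0.5), ∇φ = (-276, -33) → (-4, -0.5) − 0.01·(-276, -33) = (-1.24, -0.17)
Step 2: at (-1.24, -0.17), ∇φ = (-14.949696, -3.4152) → (-1.24, -0.17) − 0.01·(-14.949696, -3.4152) = (-1.09050304, -0.135848)
y = -0.135848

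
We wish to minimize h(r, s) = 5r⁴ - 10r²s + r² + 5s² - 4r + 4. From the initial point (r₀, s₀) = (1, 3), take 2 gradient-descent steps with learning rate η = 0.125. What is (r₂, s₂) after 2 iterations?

∇h = (20r³ - 20rs + 2r - 4, -10r² + 10s)
(r₁, s₁) = (1, 3) − 0.125·(-42, 20) = (6.25, 0.5)
(r₂, s₂) = (6.25, 0.5) − 0.125·(4828.8125, -385.625) = (-597.3515625, 48.703125)

(-597.3515625, 48.703125)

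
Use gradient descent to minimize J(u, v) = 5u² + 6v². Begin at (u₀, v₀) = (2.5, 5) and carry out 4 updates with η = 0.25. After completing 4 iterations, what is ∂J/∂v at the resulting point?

960

∇J = (10u, 12v)
(u₁, v₁) = (2.5, 5) − 0.25·(25, 60) = (-3.75, -10)
(u₂, v₂) = (-3.75, -10) − 0.25·(-37.5, -120) = (5.625, 20)
(u₃, v₃) = (5.625, 20) − 0.25·(56.25, 240) = (-8.4375, -40)
(u₄, v₄) = (-8.4375, -40) − 0.25·(-84.375, -480) = (12.65625, 80)
∂J/∂v at (12.65625, 80) = 960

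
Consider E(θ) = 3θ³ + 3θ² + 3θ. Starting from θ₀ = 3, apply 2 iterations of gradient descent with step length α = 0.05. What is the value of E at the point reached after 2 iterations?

E′(θ) = 9θ² + 6θ + 3
θ₁ = 3 − 0.05·102 = -2.1
θ₂ = -2.1 − 0.05·30.09 = -3.6045
E(-3.6045) = -112.329775623375

-112.329775623375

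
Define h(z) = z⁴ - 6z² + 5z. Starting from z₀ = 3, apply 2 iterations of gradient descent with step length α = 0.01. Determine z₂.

2.00401732

h′(z) = 4z³ - 12z + 5
z₁ = 3 − 0.01·77 = 2.23
z₂ = 2.23 − 0.01·22.598268 = 2.00401732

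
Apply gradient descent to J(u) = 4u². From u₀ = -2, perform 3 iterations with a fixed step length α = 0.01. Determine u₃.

-1.557376

J′(u) = 8u
Step 1: J′(-2) = -16; u₁ = -2 − 0.01·(-16) = -1.84
Step 2: J′(-1.84) = -14.72; u₂ = -1.84 − 0.01·(-14.72) = -1.6928
Step 3: J′(-1.6928) = -13.5424; u₃ = -1.6928 − 0.01·(-13.5424) = -1.557376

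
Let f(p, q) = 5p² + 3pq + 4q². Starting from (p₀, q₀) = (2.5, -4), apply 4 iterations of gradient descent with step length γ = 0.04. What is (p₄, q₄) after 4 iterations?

(0.93239808, -1.3305856)

∇f = (10p + 3q, 3p + 8q)
(p₁, q₁) = (2.5, -4) − 0.04·(13, -24.5) = (1.98, -3.02)
(p₂, q₂) = (1.98, -3.02) − 0.04·(10.74, -18.22) = (1.5504, -2.2912)
(p₃, q₃) = (1.5504, -2.2912) − 0.04·(8.6304, -13.6784) = (1.205184, -1.744064)
(p₄, q₄) = (1.205184, -1.744064) − 0.04·(6.819648, -10.33696) = (0.93239808, -1.3305856)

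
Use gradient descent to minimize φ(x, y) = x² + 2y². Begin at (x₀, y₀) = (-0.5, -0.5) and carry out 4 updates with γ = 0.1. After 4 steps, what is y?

∇φ = (2x, 4y)
(x₁, y₁) = (-0.5, -0.5) − 0.1·(-1, -2) = (-0.4, -0.3)
(x₂, y₂) = (-0.4, -0.3) − 0.1·(-0.8, -1.2) = (-0.32, -0.18)
(x₃, y₃) = (-0.32, -0.18) − 0.1·(-0.64, -0.72) = (-0.256, -0.108)
(x₄, y₄) = (-0.256, -0.108) − 0.1·(-0.512, -0.432) = (-0.2048, -0.0648)
y = -0.0648

-0.0648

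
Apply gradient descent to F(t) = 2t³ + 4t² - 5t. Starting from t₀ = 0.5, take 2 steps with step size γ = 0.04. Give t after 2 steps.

0.471104

F′(t) = 6t² + 8t - 5
t₁ = 0.5 − 0.04·0.5 = 0.48
t₂ = 0.48 − 0.04·0.2224 = 0.471104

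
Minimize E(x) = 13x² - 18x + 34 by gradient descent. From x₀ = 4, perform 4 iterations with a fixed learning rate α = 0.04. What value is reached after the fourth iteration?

E′(x) = 26x - 18
Step 1: E′(4) = 86; x₁ = 4 − 0.04·86 = 0.56
Step 2: E′(0.56) = -3.44; x₂ = 0.56 − 0.04·(-3.44) = 0.6976
Step 3: E′(0.6976) = 0.1376; x₃ = 0.6976 − 0.04·0.1376 = 0.692096
Step 4: E′(0.692096) = -0.005504; x₄ = 0.692096 − 0.04·(-0.005504) = 0.69231616

0.69231616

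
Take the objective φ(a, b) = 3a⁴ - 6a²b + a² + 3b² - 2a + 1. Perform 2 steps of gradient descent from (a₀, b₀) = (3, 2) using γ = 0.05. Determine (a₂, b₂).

(531.8872, 31.682)

∇φ = (12a³ - 12ab + 2a - 2, -6a² + 6b)
(a₁, b₁) = (3, 2) − 0.05·(256, -42) = (-9.8, 4.1)
(a₂, b₂) = (-9.8, 4.1) − 0.05·(-10833.744, -551.64) = (531.8872, 31.682)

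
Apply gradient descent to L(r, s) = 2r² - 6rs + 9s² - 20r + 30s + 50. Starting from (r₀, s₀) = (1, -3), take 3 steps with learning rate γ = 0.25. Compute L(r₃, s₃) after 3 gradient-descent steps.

91364.203125

∇L = (4r - 6s - 20, -6r + 18s + 30)
Step 1: at (1, -3), ∇L = (2, -30) → (1, -3) − 0.25·(2, -30) = (0.5, 4.5)
Step 2: at (0.5, 4.5), ∇L = (-45, 108) → (0.5, 4.5) − 0.25·(-45, 108) = (11.75, -22.5)
Step 3: at (11.75, -22.5), ∇L = (162, -445.5) → (11.75, -22.5) − 0.25·(162, -445.5) = (-28.75, 88.875)
L(-28.75, 88.875) = 91364.203125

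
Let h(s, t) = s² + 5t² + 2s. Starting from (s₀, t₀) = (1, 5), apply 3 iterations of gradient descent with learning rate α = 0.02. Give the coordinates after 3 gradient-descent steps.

(0.769472, 2.56)

∇h = (2s + 2, 10t)
Step 1: at (1, 5), ∇h = (4, 50) → (1, 5) − 0.02·(4, 50) = (0.92, 4)
Step 2: at (0.92, 4), ∇h = (3.84, 40) → (0.92, 4) − 0.02·(3.84, 40) = (0.8432, 3.2)
Step 3: at (0.8432, 3.2), ∇h = (3.6864, 32) → (0.8432, 3.2) − 0.02·(3.6864, 32) = (0.769472, 2.56)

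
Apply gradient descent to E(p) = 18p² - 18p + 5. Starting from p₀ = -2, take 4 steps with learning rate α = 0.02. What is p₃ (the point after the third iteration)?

E′(p) = 36p - 18
Step 1: E′(-2) = -90; p₁ = -2 − 0.02·(-90) = -0.2
Step 2: E′(-0.2) = -25.2; p₂ = -0.2 − 0.02·(-25.2) = 0.304
Step 3: E′(0.304) = -7.056; p₃ = 0.304 − 0.02·(-7.056) = 0.44512

0.44512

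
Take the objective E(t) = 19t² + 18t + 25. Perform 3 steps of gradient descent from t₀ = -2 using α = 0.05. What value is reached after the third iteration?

E′(t) = 38t + 18
t₁ = -2 − 0.05·(-58) = 0.9
t₂ = 0.9 − 0.05·52.2 = -1.71
t₃ = -1.71 − 0.05·(-46.98) = 0.639

0.639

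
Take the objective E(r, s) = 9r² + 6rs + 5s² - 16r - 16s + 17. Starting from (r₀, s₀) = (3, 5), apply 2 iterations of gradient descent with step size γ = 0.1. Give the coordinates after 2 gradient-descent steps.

(4.76, 3.88)

∇E = (18r + 6s - 16, 6r + 10s - 16)
Step 1: at (3, 5), ∇E = (68, 52) → (3, 5) − 0.1·(68, 52) = (-3.8, -0.2)
Step 2: at (-3.8, -0.2), ∇E = (-85.6, -40.8) → (-3.8, -0.2) − 0.1·(-85.6, -40.8) = (4.76, 3.88)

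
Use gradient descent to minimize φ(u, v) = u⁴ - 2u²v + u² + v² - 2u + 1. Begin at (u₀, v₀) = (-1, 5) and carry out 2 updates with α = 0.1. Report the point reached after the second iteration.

(-0.9968, 4.328)

∇φ = (4u³ - 4uv + 2u - 2, -2u² + 2v)
Step 1: at (-1, 5), ∇φ = (12, 8) → (-1, 5) − 0.1·(12, 8) = (-2.2, 4.2)
Step 2: at (-2.2, 4.2), ∇φ = (-12.032, -1.28) → (-2.2, 4.2) − 0.1·(-12.032, -1.28) = (-0.9968, 4.328)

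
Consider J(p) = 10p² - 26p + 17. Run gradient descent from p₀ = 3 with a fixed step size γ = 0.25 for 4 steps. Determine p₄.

436.5

J′(p) = 20p - 26
p₁ = 3 − 0.25·34 = -5.5
p₂ = -5.5 − 0.25·(-136) = 28.5
p₃ = 28.5 − 0.25·544 = -107.5
p₄ = -107.5 − 0.25·(-2176) = 436.5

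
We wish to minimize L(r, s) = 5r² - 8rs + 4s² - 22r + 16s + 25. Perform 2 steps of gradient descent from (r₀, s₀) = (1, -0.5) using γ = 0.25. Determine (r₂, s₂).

(-2, 3.5)

∇L = (10r - 8s - 22, -8r + 8s + 16)
Step 1: at (1, -0.5), ∇L = (-8, 4) → (1, -0.5) − 0.25·(-8, 4) = (3, -1.5)
Step 2: at (3, -1.5), ∇L = (20, -20) → (3, -1.5) − 0.25·(20, -20) = (-2, 3.5)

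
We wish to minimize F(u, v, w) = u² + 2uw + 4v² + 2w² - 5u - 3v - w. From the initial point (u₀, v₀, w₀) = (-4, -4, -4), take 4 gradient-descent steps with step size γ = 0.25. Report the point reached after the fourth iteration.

∇F = (2u + 2w - 5, 8v - 3, 2u + 4w - 1)
(u₁, v₁, w₁) = (-4, -4, -4) − 0.25·(-21, -35, -25) = (1.25, 4.75, 2.25)
(u₂, v₂, w₂) = (1.25, 4.75, 2.25) − 0.25·(2, 35, 10.5) = (0.75, -4, -0.375)
(u₃, v₃, w₃) = (0.75, -4, -0.375) − 0.25·(-4.25, -35, -1) = (1.8125, 4.75, -0.125)
(u₄, v₄, w₄) = (1.8125, 4.75, -0.125) − 0.25·(-1.625, 35, 2.125) = (2.21875, -4, -0.65625)

(2.21875, -4, -0.65625)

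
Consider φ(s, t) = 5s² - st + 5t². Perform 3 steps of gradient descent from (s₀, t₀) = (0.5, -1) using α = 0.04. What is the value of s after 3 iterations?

0.066176

∇φ = (10s - t, -s + 10t)
(s₁, t₁) = (0.5, -1) − 0.04·(6, -10.5) = (0.26, -0.58)
(s₂, t₂) = (0.26, -0.58) − 0.04·(3.18, -6.06) = (0.1328, -0.3376)
(s₃, t₃) = (0.1328, -0.3376) − 0.04·(1.6656, -3.5088) = (0.066176, -0.197248)
s = 0.066176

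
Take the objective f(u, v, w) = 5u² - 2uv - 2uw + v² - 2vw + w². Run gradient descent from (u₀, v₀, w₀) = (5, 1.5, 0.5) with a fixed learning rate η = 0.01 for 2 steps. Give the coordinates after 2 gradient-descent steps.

(4.13, 1.6516, 0.73)

∇f = (10u - 2v - 2w, -2u + 2v - 2w, -2u - 2v + 2w)
(u₁, v₁, w₁) = (5, 1.5, 0.5) − 0.01·(46, -8, -12) = (4.54, 1.58, 0.62)
(u₂, v₂, w₂) = (4.54, 1.58, 0.62) − 0.01·(41, -7.16, -11) = (4.13, 1.6516, 0.73)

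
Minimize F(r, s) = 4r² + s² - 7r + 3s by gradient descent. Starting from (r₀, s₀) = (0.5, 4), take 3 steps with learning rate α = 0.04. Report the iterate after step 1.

(0.62, 3.56)

∇F = (8r - 7, 2s + 3)
(r₁, s₁) = (0.5, 4) − 0.04·(-3, 11) = (0.62, 3.56)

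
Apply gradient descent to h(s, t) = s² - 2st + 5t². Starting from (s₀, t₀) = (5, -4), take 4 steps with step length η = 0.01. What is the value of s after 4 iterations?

4.35636352

∇h = (2s - 2t, -2s + 10t)
Step 1: at (5, -4), ∇h = (18, -50) → (5, -4) − 0.01·(18, -50) = (4.82, -3.5)
Step 2: at (4.82, -3.5), ∇h = (16.64, -44.64) → (4.82, -3.5) − 0.01·(16.64, -44.64) = (4.6536, -3.0536)
Step 3: at (4.6536, -3.0536), ∇h = (15.4144, -39.8432) → (4.6536, -3.0536) − 0.01·(15.4144, -39.8432) = (4.499456, -2.655168)
Step 4: at (4.499456, -2.655168), ∇h = (14.309248, -35.550592) → (4.499456, -2.655168) − 0.01·(14.309248, -35.550592) = (4.35636352, -2.29966208)
s = 4.35636352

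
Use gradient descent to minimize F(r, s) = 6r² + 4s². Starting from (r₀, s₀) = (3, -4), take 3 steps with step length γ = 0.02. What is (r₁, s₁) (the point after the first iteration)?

∇F = (12r, 8s)
Step 1: at (3, -4), ∇F = (36, -32) → (3, -4) − 0.02·(36, -32) = (2.28, -3.36)

(2.28, -3.36)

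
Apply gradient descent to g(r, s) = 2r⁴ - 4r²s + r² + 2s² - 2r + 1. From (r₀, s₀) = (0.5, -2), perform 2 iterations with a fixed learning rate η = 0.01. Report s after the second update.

-1.826544

∇g = (8r³ - 8rs + 2r - 2, -4r² + 4s)
Step 1: at (0.5, -2), ∇g = (8, -9) → (0.5, -2) − 0.01·(8, -9) = (0.42, -1.91)
Step 2: at (0.42, -1.91), ∇g = (5.850304, -8.3456) → (0.42, -1.91) − 0.01·(5.850304, -8.3456) = (0.36149696, -1.826544)
s = -1.826544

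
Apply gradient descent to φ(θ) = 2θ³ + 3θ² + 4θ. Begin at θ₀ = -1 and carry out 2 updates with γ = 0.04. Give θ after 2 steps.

φ′(θ) = 6θ² + 6θ + 4
θ₁ = -1 − 0.04·4 = -1.16
θ₂ = -1.16 − 0.04·5.1136 = -1.364544

-1.364544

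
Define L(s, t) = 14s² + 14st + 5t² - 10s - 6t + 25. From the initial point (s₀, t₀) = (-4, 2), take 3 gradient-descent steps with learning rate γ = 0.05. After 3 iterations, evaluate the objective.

∇L = (28s + 14t - 10, 14s + 10t - 6)
(s₁, t₁) = (-4, 2) − 0.05·(-94, -42) = (0.7, 4.1)
(s₂, t₂) = (0.7, 4.1) − 0.05·(67, 44.8) = (-2.65, 1.86)
(s₃, t₃) = (-2.65, 1.86) − 0.05·(-58.16, -24.5) = (0.258, 3.085)
L(0.258, 3.085) = 63.571041

63.571041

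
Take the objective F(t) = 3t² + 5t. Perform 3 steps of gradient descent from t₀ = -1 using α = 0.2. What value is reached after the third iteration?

F′(t) = 6t + 5
Step 1: F′(-1) = -1; t₁ = -1 − 0.2·(-1) = -0.8
Step 2: F′(-0.8) = 0.2; t₂ = -0.8 − 0.2·0.2 = -0.84
Step 3: F′(-0.84) = -0.04; t₃ = -0.84 − 0.2·(-0.04) = -0.832

-0.832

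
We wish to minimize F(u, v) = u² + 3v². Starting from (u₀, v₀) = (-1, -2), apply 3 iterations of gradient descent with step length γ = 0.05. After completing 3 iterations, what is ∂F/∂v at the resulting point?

-4.116

∇F = (2u, 6v)
(u₁, v₁) = (-1, -2) − 0.05·(-2, -12) = (-0.9, -1.4)
(u₂, v₂) = (-0.9, -1.4) − 0.05·(-1.8, -8.4) = (-0.81, -0.98)
(u₃, v₃) = (-0.81, -0.98) − 0.05·(-1.62, -5.88) = (-0.729, -0.686)
∂F/∂v at (-0.729, -0.686) = -4.116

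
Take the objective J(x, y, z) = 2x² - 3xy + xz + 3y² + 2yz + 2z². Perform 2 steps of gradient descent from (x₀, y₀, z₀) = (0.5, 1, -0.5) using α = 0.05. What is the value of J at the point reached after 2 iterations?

0.4518796875

∇J = (4x - 3y + z, -3x + 6y + 2z, x + 2y + 4z)
(x₁, y₁, z₁) = (0.5, 1, -0.5) − 0.05·(-1.5, 3.5, 0.5) = (0.575, 0.825, -0.525)
(x₂, y₂, z₂) = (0.575, 0.825, -0.525) − 0.05·(-0.7, 2.175, 0.125) = (0.61, 0.71625, -0.53125)
J(0.61, 0.71625, -0.53125) = 0.4518796875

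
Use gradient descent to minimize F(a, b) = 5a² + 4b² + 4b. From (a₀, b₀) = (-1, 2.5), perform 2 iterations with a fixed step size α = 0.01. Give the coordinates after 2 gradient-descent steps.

∇F = (10a, 8b + 4)
Step 1: at (-1, 2.5), ∇F = (-10, 24) → (-1, 2.5) − 0.01·(-10, 24) = (-0.9, 2.26)
Step 2: at (-0.9, 2.26), ∇F = (-9, 22.08) → (-0.9, 2.26) − 0.01·(-9, 22.08) = (-0.81, 2.0392)

(-0.81, 2.0392)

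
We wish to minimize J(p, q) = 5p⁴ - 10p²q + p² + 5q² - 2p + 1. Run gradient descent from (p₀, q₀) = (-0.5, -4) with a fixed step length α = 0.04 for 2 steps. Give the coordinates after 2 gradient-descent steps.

(-2.9743744, -0.68304)

∇J = (20p³ - 20pq + 2p - 2, -10p² + 10q)
(p₁, q₁) = (-0.5, -4) − 0.04·(-45.5, -42.5) = (1.32, -2.3)
(p₂, q₂) = (1.32, -2.3) − 0.04·(107.35936, -40.424) = (-2.9743744, -0.68304)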